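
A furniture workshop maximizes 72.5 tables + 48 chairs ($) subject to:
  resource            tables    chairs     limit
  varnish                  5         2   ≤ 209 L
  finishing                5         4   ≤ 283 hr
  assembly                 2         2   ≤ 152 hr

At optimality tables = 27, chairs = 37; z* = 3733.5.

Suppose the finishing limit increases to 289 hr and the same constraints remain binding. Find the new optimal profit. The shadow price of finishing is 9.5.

3790.5

Δb = 6, so new z* = 3733.5 + (9.5)·(6) = 3733.5 + 57 = 3790.5.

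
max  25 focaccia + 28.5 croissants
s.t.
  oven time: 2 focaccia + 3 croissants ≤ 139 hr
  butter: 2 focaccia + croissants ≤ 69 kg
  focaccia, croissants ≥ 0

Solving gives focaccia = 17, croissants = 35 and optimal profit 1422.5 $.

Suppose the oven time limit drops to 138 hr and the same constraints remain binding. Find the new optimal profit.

1414.5

Both oven time and butter are binding at x*.
The binding rows give the dual system: 2·y_oven time + 2·y_butter = 25 and 3·y_oven time + 1·y_butter = 28.5.
→ y_oven time = 8 and y_butter = 4.5.
Δz = y_oven time·Δb = 8 × (-1) = -8, so new z* = 1422.5 − 8 = 1414.5.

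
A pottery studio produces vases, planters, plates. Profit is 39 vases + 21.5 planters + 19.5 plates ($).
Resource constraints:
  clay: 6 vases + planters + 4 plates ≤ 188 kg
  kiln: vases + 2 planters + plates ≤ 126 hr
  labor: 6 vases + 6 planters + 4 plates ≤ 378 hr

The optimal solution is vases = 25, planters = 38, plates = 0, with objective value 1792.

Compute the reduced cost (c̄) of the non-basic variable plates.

-6.5

At the optimum: clay uses 188 of 188 (binding); kiln uses 101 of 126 (slack = 25); labor uses 378 of 378 (binding).
Since kiln is not tight, its dual is 0.
From A_Bᵀ y = c: 6·y_clay + 6·y_labor = 39; 1·y_clay + 6·y_labor = 21.5.
Solving: y_clay = 3.5, y_labor = 3.
Reduced cost of plates: c₃ − yᵀa₃ = 19.5 − (3.5·4 + 3·4) = 19.5 − 26 = -6.5.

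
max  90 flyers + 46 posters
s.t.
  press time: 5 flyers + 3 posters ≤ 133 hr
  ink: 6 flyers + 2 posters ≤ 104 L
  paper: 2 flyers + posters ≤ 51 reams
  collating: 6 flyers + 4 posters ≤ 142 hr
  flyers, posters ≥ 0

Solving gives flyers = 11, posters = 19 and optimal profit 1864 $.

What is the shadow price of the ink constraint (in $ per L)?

7

Binding: ink and collating. Non-binding: press time (21 unused), paper (10 unused).
Since press time, paper are not tight, their duals are 0.
The binding rows give the dual system: 6·y_ink + 6·y_collating = 90 and 2·y_ink + 4·y_collating = 46.
This yields shadow prices y_ink = 7, y_collating = 8.
Shadow price of ink = 7.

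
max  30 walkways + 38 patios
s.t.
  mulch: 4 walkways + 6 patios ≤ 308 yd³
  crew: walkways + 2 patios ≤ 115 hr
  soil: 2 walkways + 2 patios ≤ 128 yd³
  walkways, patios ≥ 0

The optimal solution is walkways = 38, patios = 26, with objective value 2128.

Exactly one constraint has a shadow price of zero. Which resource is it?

mulch: 308/308 (binding)
crew: 90/115 (slack 25)
soil: 128/128 (binding)
By complementary slackness, a constraint with positive slack has shadow price 0 → crew.

crew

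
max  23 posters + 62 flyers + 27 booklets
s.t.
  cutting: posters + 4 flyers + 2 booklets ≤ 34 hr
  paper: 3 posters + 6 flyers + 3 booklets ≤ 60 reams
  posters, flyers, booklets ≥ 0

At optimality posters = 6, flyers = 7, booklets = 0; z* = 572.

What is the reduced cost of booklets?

At the optimum: cutting uses 34 of 34 (binding); paper uses 60 of 60 (binding).
Dual feasibility on the basic columns requires 1·y_cutting + 3·y_paper = 23, 4·y_cutting + 6·y_paper = 62.
→ y_cutting = 8 and y_paper = 5.
Reduced cost of booklets: c₃ − yᵀa₃ = 27 − (8·2 + 5·3) = 27 − 31 = -4.

-4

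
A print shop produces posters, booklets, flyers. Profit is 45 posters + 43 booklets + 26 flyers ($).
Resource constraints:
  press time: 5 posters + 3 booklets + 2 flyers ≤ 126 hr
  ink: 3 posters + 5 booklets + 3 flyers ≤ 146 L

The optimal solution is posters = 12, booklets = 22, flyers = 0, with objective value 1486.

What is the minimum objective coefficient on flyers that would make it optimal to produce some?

Both press time and ink are binding at x*.
The binding rows give the dual system: 5·y_press time + 3·y_ink = 45 and 3·y_press time + 5·y_ink = 43.
This yields shadow prices y_press time = 6, y_ink = 5.
flyers enters the basis when its profit ≥ yᵀa₃ = 6·2 + 5·3 = 27.

27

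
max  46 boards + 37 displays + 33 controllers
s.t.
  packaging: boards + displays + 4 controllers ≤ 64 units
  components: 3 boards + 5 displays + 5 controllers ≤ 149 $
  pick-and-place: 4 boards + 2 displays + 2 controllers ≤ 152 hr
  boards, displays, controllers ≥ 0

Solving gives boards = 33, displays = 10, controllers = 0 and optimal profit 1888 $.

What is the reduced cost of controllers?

At the optimum: packaging uses 43 of 64 (slack = 21); components uses 149 of 149 (binding); pick-and-place uses 152 of 152 (binding).
By complementary slackness, y = 0 for the non-binding constraint.
Dual feasibility on the basic columns requires 3·y_components + 4·y_pick-and-place = 46, 5·y_components + 2·y_pick-and-place = 37.
→ y_components = 4 and y_pick-and-place = 8.5.
Reduced cost of controllers: c₃ − yᵀa₃ = 33 − (4·5 + 8.5·2) = 33 − 37 = -4.

-4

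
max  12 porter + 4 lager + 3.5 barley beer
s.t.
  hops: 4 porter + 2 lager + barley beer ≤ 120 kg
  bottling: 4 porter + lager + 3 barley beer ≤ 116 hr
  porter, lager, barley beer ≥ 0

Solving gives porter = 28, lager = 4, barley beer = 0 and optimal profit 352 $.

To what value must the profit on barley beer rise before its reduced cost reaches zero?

7

Check each constraint at x*: hops 120/120 (tight); bottling 116/116 (tight).
From A_Bᵀ y = c: 4·y_hops + 4·y_bottling = 12; 2·y_hops + 1·y_bottling = 4.
Solving: y_hops = 1, y_bottling = 2.
barley beer enters the basis when its profit ≥ yᵀa₃ = 1·1 + 2·3 = 7.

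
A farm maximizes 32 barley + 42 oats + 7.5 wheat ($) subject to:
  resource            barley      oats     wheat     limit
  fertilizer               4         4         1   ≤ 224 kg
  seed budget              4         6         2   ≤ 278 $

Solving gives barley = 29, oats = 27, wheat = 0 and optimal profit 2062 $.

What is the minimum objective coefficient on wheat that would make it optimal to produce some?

13

Both fertilizer and seed budget are binding at x*.
The binding rows give the dual system: 4·y_fertilizer + 4·y_seed budget = 32 and 4·y_fertilizer + 6·y_seed budget = 42.
This yields shadow prices y_fertilizer = 3, y_seed budget = 5.
wheat enters the basis when its profit ≥ yᵀa₃ = 3·1 + 5·2 = 13.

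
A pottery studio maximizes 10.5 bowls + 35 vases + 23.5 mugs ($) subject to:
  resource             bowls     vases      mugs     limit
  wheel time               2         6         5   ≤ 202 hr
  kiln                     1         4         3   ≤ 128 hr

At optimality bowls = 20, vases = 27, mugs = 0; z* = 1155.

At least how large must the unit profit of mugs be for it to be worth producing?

28

Both wheel time and kiln are binding at x*.
The binding rows give the dual system: 2·y_wheel time + 1·y_kiln = 10.5 and 6·y_wheel time + 4·y_kiln = 35.
This yields shadow prices y_wheel time = 3.5, y_kiln = 3.5.
mugs enters the basis when its profit ≥ yᵀa₃ = 3.5·5 + 3.5·3 = 28.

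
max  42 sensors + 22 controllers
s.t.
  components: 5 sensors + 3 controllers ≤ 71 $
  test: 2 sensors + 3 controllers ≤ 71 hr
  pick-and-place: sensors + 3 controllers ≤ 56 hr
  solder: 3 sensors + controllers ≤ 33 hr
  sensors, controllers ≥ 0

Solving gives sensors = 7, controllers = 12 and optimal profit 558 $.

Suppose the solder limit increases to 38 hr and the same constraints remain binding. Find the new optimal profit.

578

Binding: components and solder. Non-binding: test (21 unused), pick-and-place (13 unused).
Since test, pick-and-place are not tight, their duals are 0.
From A_Bᵀ y = c: 5·y_components + 3·y_solder = 42; 3·y_components + 1·y_solder = 22.
Solving: y_components = 6, y_solder = 4.
Δz = y_solder·Δb = 4 × (5) = 20, so new z* = 558 + 20 = 578.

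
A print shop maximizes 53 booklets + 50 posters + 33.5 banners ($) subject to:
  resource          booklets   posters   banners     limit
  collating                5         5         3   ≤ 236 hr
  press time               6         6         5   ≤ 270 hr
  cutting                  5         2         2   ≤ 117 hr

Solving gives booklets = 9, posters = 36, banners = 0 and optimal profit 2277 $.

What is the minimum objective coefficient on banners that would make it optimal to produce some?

42

At the optimum: collating uses 225 of 236 (slack = 11); press time uses 270 of 270 (binding); cutting uses 117 of 117 (binding).
Slack constraints have shadow price 0 (complementary slackness).
The binding rows give the dual system: 6·y_press time + 5·y_cutting = 53 and 6·y_press time + 2·y_cutting = 50.
Solving: y_press time = 8, y_cutting = 1.
banners enters the basis when its profit ≥ yᵀa₃ = 8·5 + 1·2 = 42.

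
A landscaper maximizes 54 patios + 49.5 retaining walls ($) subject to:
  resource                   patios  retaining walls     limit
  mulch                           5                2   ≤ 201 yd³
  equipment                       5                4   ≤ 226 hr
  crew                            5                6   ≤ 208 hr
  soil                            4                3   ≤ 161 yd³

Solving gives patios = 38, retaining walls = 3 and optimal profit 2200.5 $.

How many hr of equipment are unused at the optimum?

equipment used = 5·38 + 4·3 = 202; slack = 226 − 202 = 24.

24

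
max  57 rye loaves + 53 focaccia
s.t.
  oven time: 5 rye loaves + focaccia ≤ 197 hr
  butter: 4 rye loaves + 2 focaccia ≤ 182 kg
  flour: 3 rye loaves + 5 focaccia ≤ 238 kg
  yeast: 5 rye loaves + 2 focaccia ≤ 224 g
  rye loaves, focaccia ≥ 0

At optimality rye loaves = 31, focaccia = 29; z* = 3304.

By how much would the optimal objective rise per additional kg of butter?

9

Binding: butter and flour. Non-binding: oven time (13 unused), yeast (11 unused).
By complementary slackness, y = 0 for the non-binding constraints.
Dual feasibility on the basic columns requires 4·y_butter + 3·y_flour = 57, 2·y_butter + 5·y_flour = 53.
Solving: y_butter = 9, y_flour = 7.
Shadow price of butter = 9.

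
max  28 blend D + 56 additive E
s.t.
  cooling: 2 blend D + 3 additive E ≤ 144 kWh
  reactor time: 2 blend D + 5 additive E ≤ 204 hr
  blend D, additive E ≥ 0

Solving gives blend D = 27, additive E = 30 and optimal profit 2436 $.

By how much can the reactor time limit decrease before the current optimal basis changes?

Binding constraints: cooling, reactor time. The basis is B = [[2,3],[2,5]] with det 4.
Per unit decrease in reactor time, x* moves by d = (0.75, -0.5).
The basis stays optimal until additive E reaches 0; allowable decrease = 60 hr.

60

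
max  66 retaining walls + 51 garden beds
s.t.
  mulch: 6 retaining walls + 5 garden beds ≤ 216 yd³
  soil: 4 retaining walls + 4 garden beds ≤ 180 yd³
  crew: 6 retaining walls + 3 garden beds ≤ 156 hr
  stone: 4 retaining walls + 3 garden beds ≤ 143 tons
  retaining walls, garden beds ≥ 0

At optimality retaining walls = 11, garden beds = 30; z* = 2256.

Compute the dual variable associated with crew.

2

Check each constraint at x*: mulch 216/216 (tight); soil 164/180 (slack 16); crew 156/156 (tight); stone 134/143 (slack 9).
By complementary slackness, y = 0 for the non-binding constraints.
From A_Bᵀ y = c: 6·y_mulch + 6·y_crew = 66; 5·y_mulch + 3·y_crew = 51.
This yields shadow prices y_mulch = 9, y_crew = 2.
Shadow price of crew = 2.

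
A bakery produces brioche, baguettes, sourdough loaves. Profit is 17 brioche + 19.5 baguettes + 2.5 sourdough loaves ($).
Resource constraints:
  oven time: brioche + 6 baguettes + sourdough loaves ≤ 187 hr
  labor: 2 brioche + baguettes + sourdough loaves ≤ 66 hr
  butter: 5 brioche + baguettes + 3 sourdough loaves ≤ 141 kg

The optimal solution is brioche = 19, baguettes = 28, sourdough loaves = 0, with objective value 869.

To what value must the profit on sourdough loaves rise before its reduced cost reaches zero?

Binding: oven time and labor. Non-binding: butter (18 unused).
Slack constraints have shadow price 0 (complementary slackness).
From A_Bᵀ y = c: 1·y_oven time + 2·y_labor = 17; 6·y_oven time + 1·y_labor = 19.5.
This yields shadow prices y_oven time = 2, y_labor = 7.5.
sourdough loaves enters the basis when its profit ≥ yᵀa₃ = 2·1 + 7.5·1 = 9.5.

9.5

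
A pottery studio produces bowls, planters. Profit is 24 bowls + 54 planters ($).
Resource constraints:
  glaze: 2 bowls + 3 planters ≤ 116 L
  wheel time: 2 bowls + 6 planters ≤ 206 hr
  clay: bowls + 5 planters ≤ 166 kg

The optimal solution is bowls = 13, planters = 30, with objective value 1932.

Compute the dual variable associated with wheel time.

6

At the optimum: glaze uses 116 of 116 (binding); wheel time uses 206 of 206 (binding); clay uses 163 of 166 (slack = 3).
By complementary slackness, y = 0 for the non-binding constraint.
From A_Bᵀ y = c: 2·y_glaze + 2·y_wheel time = 24; 3·y_glaze + 6·y_wheel time = 54.
→ y_glaze = 6 and y_wheel time = 6.
Shadow price of wheel time = 6.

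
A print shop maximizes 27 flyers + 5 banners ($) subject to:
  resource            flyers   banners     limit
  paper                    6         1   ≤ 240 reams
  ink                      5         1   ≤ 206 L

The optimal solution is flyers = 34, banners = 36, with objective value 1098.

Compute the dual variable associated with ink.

Both paper and ink are binding at x*.
From A_Bᵀ y = c: 6·y_paper + 5·y_ink = 27; 1·y_paper + 1·y_ink = 5.
Solving: y_paper = 2, y_ink = 3.
Shadow price of ink = 3.

3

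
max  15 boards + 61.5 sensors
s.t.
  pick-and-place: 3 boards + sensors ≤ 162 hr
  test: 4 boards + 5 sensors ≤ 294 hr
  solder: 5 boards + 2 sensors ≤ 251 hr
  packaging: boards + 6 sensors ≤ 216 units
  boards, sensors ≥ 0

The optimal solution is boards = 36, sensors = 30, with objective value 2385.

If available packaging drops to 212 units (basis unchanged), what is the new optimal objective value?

2349

Binding: test and packaging. Non-binding: pick-and-place (24 unused), solder (11 unused).
Since pick-and-place, solder are not tight, their duals are 0.
Dual feasibility on the basic columns requires 4·y_test + 1·y_packaging = 15, 5·y_test + 6·y_packaging = 61.5.
Solving: y_test = 1.5, y_packaging = 9.
Δz = y_packaging·Δb = 9 × (-4) = -36, so new z* = 2385 − 36 = 2349.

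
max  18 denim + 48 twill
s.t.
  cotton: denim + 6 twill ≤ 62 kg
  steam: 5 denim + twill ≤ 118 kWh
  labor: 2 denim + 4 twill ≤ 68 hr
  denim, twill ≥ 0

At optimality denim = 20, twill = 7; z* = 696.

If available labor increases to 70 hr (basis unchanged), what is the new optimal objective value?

Binding: cotton and labor. Non-binding: steam (11 unused).
Since steam is not tight, its dual is 0.
Dual feasibility on the basic columns requires 1·y_cotton + 2·y_labor = 18, 6·y_cotton + 4·y_labor = 48.
Solving: y_cotton = 3, y_labor = 7.5.
Δz = y_labor·Δb = 7.5 × (2) = 15, so new z* = 696 + 15 = 711.

711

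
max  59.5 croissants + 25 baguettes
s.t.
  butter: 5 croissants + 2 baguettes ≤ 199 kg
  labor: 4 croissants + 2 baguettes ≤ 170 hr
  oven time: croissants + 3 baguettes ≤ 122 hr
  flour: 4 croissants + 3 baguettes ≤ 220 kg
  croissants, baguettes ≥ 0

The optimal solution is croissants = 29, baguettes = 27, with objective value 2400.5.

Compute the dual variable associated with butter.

9.5

At the optimum: butter uses 199 of 199 (binding); labor uses 170 of 170 (binding); oven time uses 110 of 122 (slack = 12); flour uses 197 of 220 (slack = 23).
Slack constraints have shadow price 0 (complementary slackness).
From A_Bᵀ y = c: 5·y_butter + 4·y_labor = 59.5; 2·y_butter + 2·y_labor = 25.
→ y_butter = 9.5 and y_labor = 3.
Shadow price of butter = 9.5.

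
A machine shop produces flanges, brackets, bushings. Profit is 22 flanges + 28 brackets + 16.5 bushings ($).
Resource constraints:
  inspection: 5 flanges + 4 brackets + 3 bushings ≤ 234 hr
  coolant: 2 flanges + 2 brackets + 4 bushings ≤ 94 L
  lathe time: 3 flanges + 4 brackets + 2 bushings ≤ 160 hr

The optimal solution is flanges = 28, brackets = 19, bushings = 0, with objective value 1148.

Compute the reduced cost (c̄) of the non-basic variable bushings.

At the optimum: inspection uses 216 of 234 (slack = 18); coolant uses 94 of 94 (binding); lathe time uses 160 of 160 (binding).
By complementary slackness, y = 0 for the non-binding constraint.
The binding rows give the dual system: 2·y_coolant + 3·y_lathe time = 22 and 2·y_coolant + 4·y_lathe time = 28.
This yields shadow prices y_coolant = 2, y_lathe time = 6.
Reduced cost of bushings: c₃ − yᵀa₃ = 16.5 − (2·4 + 6·2) = 16.5 − 20 = -3.5.

-3.5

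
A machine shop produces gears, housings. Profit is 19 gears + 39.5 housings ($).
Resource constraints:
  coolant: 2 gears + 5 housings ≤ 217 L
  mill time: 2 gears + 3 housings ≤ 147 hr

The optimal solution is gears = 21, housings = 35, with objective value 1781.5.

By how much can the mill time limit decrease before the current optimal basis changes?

16.8

Binding constraints: coolant, mill time. The basis is B = [[2,5],[2,3]] with det -4.
Per unit decrease in mill time, x* moves by d = (-1.25, 0.5).
The basis stays optimal until gears reaches 0; allowable decrease = 16.8 hr.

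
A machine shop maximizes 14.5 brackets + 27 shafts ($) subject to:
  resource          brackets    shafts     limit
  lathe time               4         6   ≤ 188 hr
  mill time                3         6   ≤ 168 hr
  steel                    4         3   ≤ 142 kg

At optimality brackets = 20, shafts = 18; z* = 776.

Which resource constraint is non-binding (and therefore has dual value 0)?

lathe time: 188/188 (binding)
mill time: 168/168 (binding)
steel: 134/142 (slack 8)
By complementary slackness, a constraint with positive slack has shadow price 0 → steel.

steel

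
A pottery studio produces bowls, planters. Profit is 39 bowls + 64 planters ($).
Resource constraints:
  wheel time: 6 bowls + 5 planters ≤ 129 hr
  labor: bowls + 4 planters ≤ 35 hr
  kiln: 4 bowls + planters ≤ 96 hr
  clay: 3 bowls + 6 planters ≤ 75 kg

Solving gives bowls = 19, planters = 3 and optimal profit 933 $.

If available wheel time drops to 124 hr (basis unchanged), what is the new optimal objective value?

923

At the optimum: wheel time uses 129 of 129 (binding); labor uses 31 of 35 (slack = 4); kiln uses 79 of 96 (slack = 17); clay uses 75 of 75 (binding).
By complementary slackness, y = 0 for the non-binding constraints.
Dual feasibility on the basic columns requires 6·y_wheel time + 3·y_clay = 39, 5·y_wheel time + 6·y_clay = 64.
→ y_wheel time = 2 and y_clay = 9.
Δz = y_wheel time·Δb = 2 × (-5) = -10, so new z* = 933 − 10 = 923.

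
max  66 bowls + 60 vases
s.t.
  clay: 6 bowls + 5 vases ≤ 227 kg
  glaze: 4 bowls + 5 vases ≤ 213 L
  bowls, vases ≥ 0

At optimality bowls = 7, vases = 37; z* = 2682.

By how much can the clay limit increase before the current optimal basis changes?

92.5

Binding constraints: clay, glaze. The basis is B = [[6,5],[4,5]] with det 10.
Per unit increase in clay, x* moves by d = (0.5, -0.4).
The basis stays optimal until vases reaches 0; allowable increase = 92.5 kg.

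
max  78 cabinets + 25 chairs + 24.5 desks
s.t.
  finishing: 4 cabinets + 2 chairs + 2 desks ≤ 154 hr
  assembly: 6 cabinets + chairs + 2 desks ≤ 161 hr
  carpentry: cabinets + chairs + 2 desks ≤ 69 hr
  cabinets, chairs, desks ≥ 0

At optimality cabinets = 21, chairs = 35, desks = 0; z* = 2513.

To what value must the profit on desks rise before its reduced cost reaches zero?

32

Binding: finishing and assembly. Non-binding: carpentry (13 unused).
Since carpentry is not tight, its dual is 0.
From A_Bᵀ y = c: 4·y_finishing + 6·y_assembly = 78; 2·y_finishing + 1·y_assembly = 25.
Solving: y_finishing = 9, y_assembly = 7.
desks enters the basis when its profit ≥ yᵀa₃ = 9·2 + 7·2 = 32.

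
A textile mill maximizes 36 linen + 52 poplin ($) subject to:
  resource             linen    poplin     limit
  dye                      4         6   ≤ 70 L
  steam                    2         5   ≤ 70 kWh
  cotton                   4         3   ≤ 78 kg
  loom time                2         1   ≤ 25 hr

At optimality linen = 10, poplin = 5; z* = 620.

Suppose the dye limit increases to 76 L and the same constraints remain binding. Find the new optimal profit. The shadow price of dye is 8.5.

671

Δb = 6, so new z* = 620 + (8.5)·(6) = 620 + 51 = 671.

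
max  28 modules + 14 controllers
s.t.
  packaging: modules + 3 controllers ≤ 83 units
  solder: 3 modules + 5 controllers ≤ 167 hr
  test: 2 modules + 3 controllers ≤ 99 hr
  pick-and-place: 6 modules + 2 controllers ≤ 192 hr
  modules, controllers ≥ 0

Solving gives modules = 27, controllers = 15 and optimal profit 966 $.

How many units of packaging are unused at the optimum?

11

packaging used = 1·27 + 3·15 = 72; slack = 83 − 72 = 11.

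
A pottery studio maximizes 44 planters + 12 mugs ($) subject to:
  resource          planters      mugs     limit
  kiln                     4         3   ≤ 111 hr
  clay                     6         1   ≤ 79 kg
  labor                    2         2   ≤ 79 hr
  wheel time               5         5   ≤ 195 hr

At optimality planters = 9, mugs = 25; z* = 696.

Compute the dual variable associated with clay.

6

Binding: kiln and clay. Non-binding: labor (11 unused), wheel time (25 unused).
Since labor, wheel time are not tight, their duals are 0.
Dual feasibility on the basic columns requires 4·y_kiln + 6·y_clay = 44, 3·y_kiln + 1·y_clay = 12.
This yields shadow prices y_kiln = 2, y_clay = 6.
Shadow price of clay = 6.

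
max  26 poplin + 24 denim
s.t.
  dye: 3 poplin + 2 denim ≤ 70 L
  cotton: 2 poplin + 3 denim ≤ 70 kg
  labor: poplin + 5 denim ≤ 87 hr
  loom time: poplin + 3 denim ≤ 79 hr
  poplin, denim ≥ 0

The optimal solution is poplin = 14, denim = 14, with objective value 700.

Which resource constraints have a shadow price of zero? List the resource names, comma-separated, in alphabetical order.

labor, loom time

dye: 70/70 (binding)
cotton: 70/70 (binding)
labor: 84/87 (slack 3)
loom time: 56/79 (slack 23)
By complementary slackness, a constraint with positive slack has shadow price 0 → labor, loom time.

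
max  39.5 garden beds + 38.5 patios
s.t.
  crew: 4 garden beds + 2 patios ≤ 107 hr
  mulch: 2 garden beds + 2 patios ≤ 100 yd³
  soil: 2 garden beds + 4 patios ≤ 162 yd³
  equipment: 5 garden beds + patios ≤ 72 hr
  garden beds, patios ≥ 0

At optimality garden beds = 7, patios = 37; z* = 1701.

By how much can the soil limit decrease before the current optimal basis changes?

133.2

Binding constraints: soil, equipment. The basis is B = [[2,4],[5,1]] with det -18.
Per unit decrease in soil, x* moves by d = (0.0556, -0.2778).
The basis stays optimal until patios reaches 0; allowable decrease = 133.2 yd³.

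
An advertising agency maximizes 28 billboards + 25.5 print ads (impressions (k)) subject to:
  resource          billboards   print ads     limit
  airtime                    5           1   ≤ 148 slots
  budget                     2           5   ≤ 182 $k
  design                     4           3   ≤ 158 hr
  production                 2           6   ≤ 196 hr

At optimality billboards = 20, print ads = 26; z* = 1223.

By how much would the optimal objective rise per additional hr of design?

Check each constraint at x*: airtime 126/148 (slack 22); budget 170/182 (slack 12); design 158/158 (tight); production 196/196 (tight).
By complementary slackness, y = 0 for the non-binding constraints.
From A_Bᵀ y = c: 4·y_design + 2·y_production = 28; 3·y_design + 6·y_production = 25.5.
→ y_design = 6.5 and y_production = 1.
Shadow price of design = 6.5.

6.5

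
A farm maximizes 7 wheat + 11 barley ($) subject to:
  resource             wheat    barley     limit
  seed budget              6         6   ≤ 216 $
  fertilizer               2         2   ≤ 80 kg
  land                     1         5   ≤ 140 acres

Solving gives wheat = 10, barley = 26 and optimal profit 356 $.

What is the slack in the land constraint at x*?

0

land used = 1·10 + 5·26 = 140; slack = 140 − 140 = 0.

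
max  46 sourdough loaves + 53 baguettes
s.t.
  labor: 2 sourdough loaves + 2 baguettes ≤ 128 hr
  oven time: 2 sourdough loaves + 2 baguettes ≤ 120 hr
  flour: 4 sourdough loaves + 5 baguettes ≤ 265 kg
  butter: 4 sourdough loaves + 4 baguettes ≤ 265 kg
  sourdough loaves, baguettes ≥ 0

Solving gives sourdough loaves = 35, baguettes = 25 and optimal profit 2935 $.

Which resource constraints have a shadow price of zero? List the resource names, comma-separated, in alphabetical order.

butter, labor

labor: 120/128 (slack 8)
oven time: 120/120 (binding)
flour: 265/265 (binding)
butter: 240/265 (slack 25)
By complementary slackness, a constraint with positive slack has shadow price 0 → butter, labor.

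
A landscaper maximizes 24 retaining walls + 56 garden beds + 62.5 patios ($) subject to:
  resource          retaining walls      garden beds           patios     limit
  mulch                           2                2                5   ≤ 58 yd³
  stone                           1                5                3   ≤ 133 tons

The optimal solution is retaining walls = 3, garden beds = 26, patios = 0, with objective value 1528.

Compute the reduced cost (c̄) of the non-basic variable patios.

-1.5

Check each constraint at x*: mulch 58/58 (tight); stone 133/133 (tight).
From A_Bᵀ y = c: 2·y_mulch + 1·y_stone = 24; 2·y_mulch + 5·y_stone = 56.
This yields shadow prices y_mulch = 8, y_stone = 8.
Reduced cost of patios: c₃ − yᵀa₃ = 62.5 − (8·5 + 8·3) = 62.5 − 64 = -1.5.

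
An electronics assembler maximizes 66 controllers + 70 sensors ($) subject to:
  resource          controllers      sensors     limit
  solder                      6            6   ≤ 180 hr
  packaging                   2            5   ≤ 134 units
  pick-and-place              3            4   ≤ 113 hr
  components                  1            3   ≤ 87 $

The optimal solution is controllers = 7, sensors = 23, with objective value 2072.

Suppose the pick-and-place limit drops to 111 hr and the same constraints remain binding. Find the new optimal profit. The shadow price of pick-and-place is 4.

Δb = -2, so new z* = 2072 + (4)·(-2) = 2072 − 8 = 2064.

2064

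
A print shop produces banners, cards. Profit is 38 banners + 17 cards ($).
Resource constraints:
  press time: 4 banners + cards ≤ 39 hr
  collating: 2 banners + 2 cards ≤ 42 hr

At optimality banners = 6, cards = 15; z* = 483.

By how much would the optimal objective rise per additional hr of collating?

Both press time and collating are binding at x*.
The binding rows give the dual system: 4·y_press time + 2·y_collating = 38 and 1·y_press time + 2·y_collating = 17.
→ y_press time = 7 and y_collating = 5.
Shadow price of collating = 5.

5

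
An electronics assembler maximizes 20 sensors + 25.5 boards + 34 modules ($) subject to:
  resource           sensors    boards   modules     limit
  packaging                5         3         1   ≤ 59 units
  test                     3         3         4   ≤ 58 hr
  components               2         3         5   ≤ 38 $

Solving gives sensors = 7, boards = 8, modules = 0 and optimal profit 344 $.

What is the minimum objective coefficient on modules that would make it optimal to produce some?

Binding: packaging and components. Non-binding: test (13 unused).
Slack constraints have shadow price 0 (complementary slackness).
The binding rows give the dual system: 5·y_packaging + 2·y_components = 20 and 3·y_packaging + 3·y_components = 25.5.
Solving: y_packaging = 1, y_components = 7.5.
modules enters the basis when its profit ≥ yᵀa₃ = 1·1 + 7.5·5 = 38.5.

38.5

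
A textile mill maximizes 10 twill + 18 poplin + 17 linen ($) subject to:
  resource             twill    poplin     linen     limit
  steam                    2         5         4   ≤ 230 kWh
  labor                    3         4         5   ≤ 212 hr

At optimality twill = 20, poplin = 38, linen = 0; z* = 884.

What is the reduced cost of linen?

-1

At the optimum: steam uses 230 of 230 (binding); labor uses 212 of 212 (binding).
From A_Bᵀ y = c: 2·y_steam + 3·y_labor = 10; 5·y_steam + 4·y_labor = 18.
→ y_steam = 2 and y_labor = 2.
Reduced cost of linen: c₃ − yᵀa₃ = 17 − (2·4 + 2·5) = 17 − 18 = -1.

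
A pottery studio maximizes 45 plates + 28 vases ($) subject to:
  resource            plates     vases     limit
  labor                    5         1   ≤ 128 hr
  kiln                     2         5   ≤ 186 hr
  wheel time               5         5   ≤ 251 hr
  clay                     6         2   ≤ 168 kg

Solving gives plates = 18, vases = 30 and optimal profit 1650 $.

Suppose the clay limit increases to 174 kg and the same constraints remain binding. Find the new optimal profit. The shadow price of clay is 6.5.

1689

Δb = 6, so new z* = 1650 + (6.5)·(6) = 1650 + 39 = 1689.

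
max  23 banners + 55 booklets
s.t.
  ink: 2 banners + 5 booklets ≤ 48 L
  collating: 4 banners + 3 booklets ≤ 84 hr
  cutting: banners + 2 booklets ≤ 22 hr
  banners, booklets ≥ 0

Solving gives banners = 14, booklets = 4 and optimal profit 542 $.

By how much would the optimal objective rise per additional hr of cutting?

5

At the optimum: ink uses 48 of 48 (binding); collating uses 68 of 84 (slack = 16); cutting uses 22 of 22 (binding).
Slack constraints have shadow price 0 (complementary slackness).
The binding rows give the dual system: 2·y_ink + 1·y_cutting = 23 and 5·y_ink + 2·y_cutting = 55.
→ y_ink = 9 and y_cutting = 5.
Shadow price of cutting = 5.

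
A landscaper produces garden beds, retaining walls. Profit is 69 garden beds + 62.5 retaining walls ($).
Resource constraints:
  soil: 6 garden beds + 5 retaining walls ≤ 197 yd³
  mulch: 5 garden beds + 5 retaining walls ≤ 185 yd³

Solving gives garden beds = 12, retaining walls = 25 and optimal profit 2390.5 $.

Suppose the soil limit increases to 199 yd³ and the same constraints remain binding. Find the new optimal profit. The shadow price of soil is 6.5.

2403.5

Δb = 2, so new z* = 2390.5 + (6.5)·(2) = 2390.5 + 13 = 2403.5.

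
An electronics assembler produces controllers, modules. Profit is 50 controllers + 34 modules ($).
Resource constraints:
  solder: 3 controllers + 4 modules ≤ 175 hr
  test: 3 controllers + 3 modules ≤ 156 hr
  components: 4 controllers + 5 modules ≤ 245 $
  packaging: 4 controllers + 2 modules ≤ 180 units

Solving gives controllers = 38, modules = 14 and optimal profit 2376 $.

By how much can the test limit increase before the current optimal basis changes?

3

Binding constraints: test, packaging. The basis is B = [[3,3],[4,2]] with det -6.
Per unit increase in test, x* moves by d = (-0.3333, 0.6667).
The basis stays optimal until solder becomes binding; allowable increase = 3 hr.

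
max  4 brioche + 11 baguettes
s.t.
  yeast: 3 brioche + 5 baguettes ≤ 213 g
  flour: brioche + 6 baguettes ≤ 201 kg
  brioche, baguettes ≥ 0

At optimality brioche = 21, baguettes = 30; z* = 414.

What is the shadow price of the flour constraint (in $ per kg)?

Both yeast and flour are binding at x*.
Dual feasibility on the basic columns requires 3·y_yeast + 1·y_flour = 4, 5·y_yeast + 6·y_flour = 11.
→ y_yeast = 1 and y_flour = 1.
Shadow price of flour = 1.

1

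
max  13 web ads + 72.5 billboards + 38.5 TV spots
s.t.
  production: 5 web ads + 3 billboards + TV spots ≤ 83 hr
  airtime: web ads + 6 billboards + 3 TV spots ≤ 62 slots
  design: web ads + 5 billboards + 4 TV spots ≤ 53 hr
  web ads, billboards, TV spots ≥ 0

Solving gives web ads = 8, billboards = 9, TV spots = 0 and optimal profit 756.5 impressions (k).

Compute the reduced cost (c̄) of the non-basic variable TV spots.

Check each constraint at x*: production 67/83 (slack 16); airtime 62/62 (tight); design 53/53 (tight).
Since production is not tight, its dual is 0.
Dual feasibility on the basic columns requires 1·y_airtime + 1·y_design = 13, 6·y_airtime + 5·y_design = 72.5.
Solving: y_airtime = 7.5, y_design = 5.5.
Reduced cost of TV spots: c₃ − yᵀa₃ = 38.5 − (7.5·3 + 5.5·4) = 38.5 − 44.5 = -6.

-6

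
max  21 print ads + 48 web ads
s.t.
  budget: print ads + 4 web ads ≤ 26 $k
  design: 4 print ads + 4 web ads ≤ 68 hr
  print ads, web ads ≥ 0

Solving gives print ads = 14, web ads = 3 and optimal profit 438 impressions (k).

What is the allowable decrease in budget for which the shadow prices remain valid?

Binding constraints: budget, design. The basis is B = [[1,4],[4,4]] with det -12.
Per unit decrease in budget, x* moves by d = (0.3333, -0.3333).
The basis stays optimal until web ads reaches 0; allowable decrease = 9 $k.

9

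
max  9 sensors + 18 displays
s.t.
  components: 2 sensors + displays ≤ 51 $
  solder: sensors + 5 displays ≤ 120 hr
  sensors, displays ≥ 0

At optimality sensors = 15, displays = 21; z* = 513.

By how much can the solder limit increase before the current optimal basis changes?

135

Binding constraints: components, solder. The basis is B = [[2,1],[1,5]] with det 9.
Per unit increase in solder, x* moves by d = (-0.1111, 0.2222).
The basis stays optimal until sensors reaches 0; allowable increase = 135 hr.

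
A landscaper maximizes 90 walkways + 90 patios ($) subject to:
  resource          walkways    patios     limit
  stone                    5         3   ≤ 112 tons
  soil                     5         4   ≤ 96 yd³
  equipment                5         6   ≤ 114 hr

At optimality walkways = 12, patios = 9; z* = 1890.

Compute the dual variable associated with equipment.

Binding: soil and equipment. Non-binding: stone (25 unused).
By complementary slackness, y = 0 for the non-binding constraint.
The binding rows give the dual system: 5·y_soil + 5·y_equipment = 90 and 4·y_soil + 6·y_equipment = 90.
→ y_soil = 9 and y_equipment = 9.
Shadow price of equipment = 9.

9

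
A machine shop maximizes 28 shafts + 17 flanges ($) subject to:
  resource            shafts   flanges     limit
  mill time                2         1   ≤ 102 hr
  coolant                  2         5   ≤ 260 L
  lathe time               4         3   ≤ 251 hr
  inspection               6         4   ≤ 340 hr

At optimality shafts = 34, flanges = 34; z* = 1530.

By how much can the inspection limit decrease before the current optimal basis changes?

Binding constraints: mill time, inspection. The basis is B = [[2,1],[6,4]] with det 2.
Per unit decrease in inspection, x* moves by d = (0.5, -1).
The basis stays optimal until flanges reaches 0; allowable decrease = 34 hr.

34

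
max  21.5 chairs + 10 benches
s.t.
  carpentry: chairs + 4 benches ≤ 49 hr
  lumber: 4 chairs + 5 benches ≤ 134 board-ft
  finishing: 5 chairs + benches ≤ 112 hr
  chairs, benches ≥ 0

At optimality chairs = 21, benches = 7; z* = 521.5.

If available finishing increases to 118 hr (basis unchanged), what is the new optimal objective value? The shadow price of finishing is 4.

545.5

Δb = 6, so new z* = 521.5 + (4)·(6) = 521.5 + 24 = 545.5.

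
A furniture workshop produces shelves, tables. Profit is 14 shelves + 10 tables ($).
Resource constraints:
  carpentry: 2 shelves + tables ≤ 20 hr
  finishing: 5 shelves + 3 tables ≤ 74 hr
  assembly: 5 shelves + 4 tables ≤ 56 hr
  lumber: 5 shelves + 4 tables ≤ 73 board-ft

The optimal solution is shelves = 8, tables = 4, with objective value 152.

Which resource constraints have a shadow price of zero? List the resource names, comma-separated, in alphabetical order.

finishing, lumber

carpentry: 20/20 (binding)
finishing: 52/74 (slack 22)
assembly: 56/56 (binding)
lumber: 56/73 (slack 17)
By complementary slackness, a constraint with positive slack has shadow price 0 → finishing, lumber.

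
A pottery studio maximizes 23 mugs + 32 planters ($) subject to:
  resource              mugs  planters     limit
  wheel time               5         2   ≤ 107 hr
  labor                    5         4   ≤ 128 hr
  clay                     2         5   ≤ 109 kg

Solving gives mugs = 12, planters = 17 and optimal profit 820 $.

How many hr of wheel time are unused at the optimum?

wheel time used = 5·12 + 2·17 = 94; slack = 107 − 94 = 13.

13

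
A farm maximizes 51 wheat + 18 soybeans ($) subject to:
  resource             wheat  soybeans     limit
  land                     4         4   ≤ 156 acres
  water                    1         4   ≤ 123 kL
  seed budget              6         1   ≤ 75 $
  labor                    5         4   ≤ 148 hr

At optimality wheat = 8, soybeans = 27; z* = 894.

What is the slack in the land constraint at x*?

16

land used = 4·8 + 4·27 = 140; slack = 156 − 140 = 16.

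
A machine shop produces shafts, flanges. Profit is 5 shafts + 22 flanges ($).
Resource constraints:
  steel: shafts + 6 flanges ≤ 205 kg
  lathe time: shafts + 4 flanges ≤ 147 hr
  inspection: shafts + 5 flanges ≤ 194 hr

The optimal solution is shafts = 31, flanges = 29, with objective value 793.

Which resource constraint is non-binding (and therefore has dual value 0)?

steel: 205/205 (binding)
lathe time: 147/147 (binding)
inspection: 176/194 (slack 18)
By complementary slackness, a constraint with positive slack has shadow price 0 → inspection.

inspection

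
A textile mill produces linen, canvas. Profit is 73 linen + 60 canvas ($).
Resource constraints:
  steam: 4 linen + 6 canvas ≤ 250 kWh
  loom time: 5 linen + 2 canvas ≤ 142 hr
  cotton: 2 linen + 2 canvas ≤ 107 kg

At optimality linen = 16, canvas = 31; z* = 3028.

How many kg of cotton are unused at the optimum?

cotton used = 2·16 + 2·31 = 94; slack = 107 − 94 = 13.

13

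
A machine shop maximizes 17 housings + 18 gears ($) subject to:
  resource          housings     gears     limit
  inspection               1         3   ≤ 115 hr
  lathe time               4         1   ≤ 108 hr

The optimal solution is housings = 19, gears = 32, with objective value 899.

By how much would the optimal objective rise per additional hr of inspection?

Check each constraint at x*: inspection 115/115 (tight); lathe time 108/108 (tight).
Dual feasibility on the basic columns requires 1·y_inspection + 4·y_lathe time = 17, 3·y_inspection + 1·y_lathe time = 18.
This yields shadow prices y_inspection = 5, y_lathe time = 3.
Shadow price of inspection = 5.

5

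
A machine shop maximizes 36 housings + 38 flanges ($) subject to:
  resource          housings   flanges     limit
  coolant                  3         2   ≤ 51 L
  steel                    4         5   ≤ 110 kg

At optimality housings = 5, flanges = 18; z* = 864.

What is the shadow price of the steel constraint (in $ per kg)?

6

Check each constraint at x*: coolant 51/51 (tight); steel 110/110 (tight).
From A_Bᵀ y = c: 3·y_coolant + 4·y_steel = 36; 2·y_coolant + 5·y_steel = 38.
Solving: y_coolant = 4, y_steel = 6.
Shadow price of steel = 6.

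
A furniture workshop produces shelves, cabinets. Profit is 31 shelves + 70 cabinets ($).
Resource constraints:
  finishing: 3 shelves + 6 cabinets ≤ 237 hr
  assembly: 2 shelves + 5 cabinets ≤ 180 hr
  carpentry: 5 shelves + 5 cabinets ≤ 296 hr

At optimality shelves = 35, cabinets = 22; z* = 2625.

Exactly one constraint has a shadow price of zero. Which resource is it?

finishing: 237/237 (binding)
assembly: 180/180 (binding)
carpentry: 285/296 (slack 11)
By complementary slackness, a constraint with positive slack has shadow price 0 → carpentry.

carpentry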